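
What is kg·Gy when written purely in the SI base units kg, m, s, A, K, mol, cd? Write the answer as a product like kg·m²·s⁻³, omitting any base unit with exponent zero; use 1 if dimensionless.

Gy = J/kg (absorbed dose = energy per mass),
    = m²·s⁻².
Combining: kg·Gy = kg · (m²·s⁻²) = kg·m²·s⁻².

kg·m²·s⁻²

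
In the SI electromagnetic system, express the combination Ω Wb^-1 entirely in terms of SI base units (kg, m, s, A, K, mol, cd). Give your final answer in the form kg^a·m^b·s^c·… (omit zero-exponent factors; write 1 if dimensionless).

Ω = kg·m²·s⁻³·A⁻².
Wb = kg·m²·s⁻²·A⁻¹.
So Wb⁻¹ = kg⁻¹·m⁻²·s²·A.
Combining: Ω·Wb⁻¹ = (kg·m²·s⁻³·A⁻²) · (kg⁻¹·m⁻²·s²·A) = s⁻¹·A⁻¹.

s⁻¹·A⁻¹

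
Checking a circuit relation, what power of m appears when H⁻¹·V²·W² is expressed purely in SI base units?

H = Wb/A (inductance = flux per current),
    = kg·m²·s⁻²·A⁻².
So H⁻¹ = kg⁻¹·m⁻²·s²·A².
V = W/A (potential = power per current),
    = kg·m²·s⁻³·A⁻¹.
So V² = kg²·m⁴·s⁻⁶·A⁻².
W = J/s (power = energy per time),
    = kg·m²·s⁻³.
So W² = kg²·m⁴·s⁻⁶.
Combining: H⁻¹·V²·W² = (kg⁻¹·m⁻²·s²·A²) · (kg²·m⁴·s⁻⁶·A⁻²) · (kg²·m⁴·s⁻⁶) = kg³·m⁶·s⁻¹⁰.
The exponent of m is 6.

6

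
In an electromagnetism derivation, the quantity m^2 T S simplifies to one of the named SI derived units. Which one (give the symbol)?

C

T = Wb/m² (flux density = flux per area),
    = kg·s⁻²·A⁻¹.
S = 1/Ω (conductance is reciprocal resistance),
    = kg⁻¹·m⁻²·s³·A².
Combining: m²·T·S = m² · (kg·s⁻²·A⁻¹) · (kg⁻¹·m⁻²·s³·A²) = s·A.
s·A is the base-SI form of the coulomb.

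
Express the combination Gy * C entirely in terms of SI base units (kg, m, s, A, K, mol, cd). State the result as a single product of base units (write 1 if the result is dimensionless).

m²·s⁻¹·A

Gy = J/kg (absorbed dose = energy per mass),
    = m²·s⁻².
C = A·s = s·A (charge = current × time).
Combining: Gy·C = (m²·s⁻²) · (s·A) = m²·s⁻¹·A.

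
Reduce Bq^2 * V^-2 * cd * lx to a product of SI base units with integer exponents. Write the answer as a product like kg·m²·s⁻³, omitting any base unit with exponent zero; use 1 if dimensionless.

Bq = s⁻¹.
So Bq² = s⁻².
V = kg·m²·s⁻³·A⁻¹.
So V⁻² = kg⁻²·m⁻⁴·s⁶·A².
lx = m⁻²·cd.
Combining: Bq²·V⁻²·cd·lx = s⁻² · (kg⁻²·m⁻⁴·s⁶·A²) · cd · (m⁻²·cd) = kg⁻²·m⁻⁶·s⁴·A²·cd².

kg⁻²·m⁻⁶·s⁴·A²·cd²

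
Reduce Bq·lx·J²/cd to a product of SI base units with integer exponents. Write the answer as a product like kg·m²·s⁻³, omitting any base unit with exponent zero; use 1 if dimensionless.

kg²·m²·s⁻⁵

Bq = s⁻¹.
lx = m⁻²·cd.
J = kg·m²·s⁻².
So J² = kg²·m⁴·s⁻⁴.
Combining: Bq·cd⁻¹·lx·J² = s⁻¹ · cd⁻¹ · (m⁻²·cd) · (kg²·m⁴·s⁻⁴) = kg²·m²·s⁻⁵.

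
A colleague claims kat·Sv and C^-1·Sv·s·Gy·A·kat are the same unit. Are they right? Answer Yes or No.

Left side:
  kat = s⁻¹·mol.
  Sv = m²·s⁻².
  Combining: kat·Sv = (s⁻¹·mol) · (m²·s⁻²) = m²·s⁻³·mol.
Right side:
  C = s·A.
  So C⁻¹ = s⁻¹·A⁻¹.
  Sv = m²·s⁻².
  Gy = m²·s⁻².
  kat = s⁻¹·mol.
  Combining: C⁻¹·Sv·s·Gy·A·kat = (s⁻¹·A⁻¹) · (m²·s⁻²) · s · (m²·s⁻²) · A · (s⁻¹·mol) = m⁴·s⁻⁵·mol.
Left is m²·s⁻³·mol; right is m⁴·s⁻⁵·mol — different.

No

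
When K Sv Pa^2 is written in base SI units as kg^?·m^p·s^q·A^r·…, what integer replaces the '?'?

2

Sv = J/kg (equivalent dose = energy per mass),
    = m²·s⁻².
Pa = N/m² (pressure = force per area),
    = kg·m⁻¹·s⁻².
So Pa² = kg²·m⁻²·s⁻⁴.
Combining: K·Sv·Pa² = K · (m²·s⁻²) · (kg²·m⁻²·s⁻⁴) = kg²·s⁻⁶·K.
The exponent of kg is 2.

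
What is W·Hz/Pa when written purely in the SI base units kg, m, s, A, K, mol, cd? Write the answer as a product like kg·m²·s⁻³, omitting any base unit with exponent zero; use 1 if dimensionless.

m³·s⁻²

W = kg·m²·s⁻³.
Pa = kg·m⁻¹·s⁻².
So Pa⁻¹ = kg⁻¹·m·s².
Hz = s⁻¹.
Combining: W·Pa⁻¹·Hz = (kg·m²·s⁻³) · (kg⁻¹·m·s²) · s⁻¹ = m³·s⁻².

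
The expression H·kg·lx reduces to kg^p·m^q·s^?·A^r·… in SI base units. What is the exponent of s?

H = Wb/A (inductance = flux per current),
    = kg·m²·s⁻²·A⁻².
lx = lm/m² (illuminance = luminous flux per area),
    = m⁻²·cd.
Combining: H·kg·lx = (kg·m²·s⁻²·A⁻²) · kg · (m⁻²·cd) = kg²·s⁻²·A⁻²·cd.
The exponent of s is -2.

-2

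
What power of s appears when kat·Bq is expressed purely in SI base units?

kat = mol/s = s⁻¹·mol (catalytic activity).
Bq = 1/s = s⁻¹ (activity is decays per second).
Combining: kat·Bq = (s⁻¹·mol) · s⁻¹ = s⁻²·mol.
The exponent of s is -2.

-2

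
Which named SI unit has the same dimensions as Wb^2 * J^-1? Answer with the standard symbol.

Wb = V·s (flux: a volt is a weber per second),
    = kg·m²·s⁻²·A⁻¹.
So Wb² = kg²·m⁴·s⁻⁴·A⁻².
J = N·m (work = force × distance),
    = kg·m²·s⁻².
So J⁻¹ = kg⁻¹·m⁻²·s².
Combining: Wb²·J⁻¹ = (kg²·m⁴·s⁻⁴·A⁻²) · (kg⁻¹·m⁻²·s²) = kg·m²·s⁻²·A⁻².
kg·m²·s⁻²·A⁻² is the base-SI form of the henry.

H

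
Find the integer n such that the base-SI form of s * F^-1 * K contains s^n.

-3

F = kg⁻¹·m⁻²·s⁴·A².
So F⁻¹ = kg·m²·s⁻⁴·A⁻².
Combining: s·F⁻¹·K = s · (kg·m²·s⁻⁴·A⁻²) · K = kg·m²·s⁻³·A⁻²·K.
The exponent of s is -3.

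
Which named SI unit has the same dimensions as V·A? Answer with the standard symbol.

W

V = kg·m²·s⁻³·A⁻¹.
Combining: V·A = (kg·m²·s⁻³·A⁻¹) · A = kg·m²·s⁻³.
kg·m²·s⁻³ is the base-SI form of the watt.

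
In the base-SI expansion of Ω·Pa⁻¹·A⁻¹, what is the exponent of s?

-1

Ω = V/A (resistance = voltage per current),
    = kg·m²·s⁻³·A⁻².
Pa = N/m² (pressure = force per area),
    = kg·m⁻¹·s⁻².
So Pa⁻¹ = kg⁻¹·m·s².
Combining: Ω·Pa⁻¹·A⁻¹ = (kg·m²·s⁻³·A⁻²) · (kg⁻¹·m·s²) · A⁻¹ = m³·s⁻¹·A⁻³.
The exponent of s is -1.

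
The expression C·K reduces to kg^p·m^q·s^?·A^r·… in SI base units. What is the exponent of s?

1

C = s·A.
Combining: C·K = (s·A) · K = s·A·K.
The exponent of s is 1.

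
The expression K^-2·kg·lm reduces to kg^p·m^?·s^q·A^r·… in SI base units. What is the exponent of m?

0

lm = cd·sr = cd (luminous flux; sr is dimensionless).
Combining: K⁻²·kg·lm = K⁻² · kg · cd = kg·K⁻²·cd.
The exponent of m is 0.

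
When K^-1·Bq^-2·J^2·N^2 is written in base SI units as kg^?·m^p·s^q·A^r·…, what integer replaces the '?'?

4

Bq = 1/s = s⁻¹ (activity is decays per second).
So Bq⁻² = s².
J = N·m (work = force × distance),
    = kg·m²·s⁻².
So J² = kg²·m⁴·s⁻⁴.
N = kg·m/s² = kg·m·s⁻² (force = mass × acceleration).
So N² = kg²·m²·s⁻⁴.
Combining: K⁻¹·Bq⁻²·J²·N² = K⁻¹ · s² · (kg²·m⁴·s⁻⁴) · (kg²·m²·s⁻⁴) = kg⁴·m⁶·s⁻⁶·K⁻¹.
The exponent of kg is 4.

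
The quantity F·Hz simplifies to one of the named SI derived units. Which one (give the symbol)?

S

F = C/V (capacitance = charge per voltage),
    = A·s/(kg·m²·s⁻³·A⁻¹) (substituting C and V),
    = kg⁻¹·m⁻²·s⁴·A².
Hz = 1/s = s⁻¹ (frequency is cycles per second).
Combining: F·Hz = (kg⁻¹·m⁻²·s⁴·A²) · s⁻¹ = kg⁻¹·m⁻²·s³·A².
kg⁻¹·m⁻²·s³·A² is the base-SI form of the siemens.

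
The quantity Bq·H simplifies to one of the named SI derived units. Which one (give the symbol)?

Ω

Bq = 1/s = s⁻¹ (activity is decays per second).
H = Wb/A (inductance = flux per current),
    = kg·m²·s⁻²·A⁻².
Combining: Bq·H = s⁻¹ · (kg·m²·s⁻²·A⁻²) = kg·m²·s⁻³·A⁻².
kg·m²·s⁻³·A⁻² is the base-SI form of the ohm.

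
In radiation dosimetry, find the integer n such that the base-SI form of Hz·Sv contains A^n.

0

Hz = s⁻¹.
Sv = m²·s⁻².
Combining: Hz·Sv = s⁻¹ · (m²·s⁻²) = m²·s⁻³.
The exponent of A is 0.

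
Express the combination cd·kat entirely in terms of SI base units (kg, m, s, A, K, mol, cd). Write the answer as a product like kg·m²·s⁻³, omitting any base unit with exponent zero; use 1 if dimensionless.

kat = mol/s = s⁻¹·mol (catalytic activity).
Combining: cd·kat = cd · (s⁻¹·mol) = s⁻¹·mol·cd.

s⁻¹·mol·cd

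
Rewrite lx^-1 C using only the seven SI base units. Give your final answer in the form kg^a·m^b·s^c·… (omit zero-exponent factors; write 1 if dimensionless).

lx = m⁻²·cd.
So lx⁻¹ = m²·cd⁻¹.
C = s·A.
Combining: lx⁻¹·C = (m²·cd⁻¹) · (s·A) = m²·s·A·cd⁻¹.

m²·s·A·cd⁻¹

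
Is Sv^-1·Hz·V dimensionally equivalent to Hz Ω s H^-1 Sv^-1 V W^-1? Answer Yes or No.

Left side:
  Sv = m²·s⁻².
  So Sv⁻¹ = m⁻²·s².
  Hz = s⁻¹.
  V = kg·m²·s⁻³·A⁻¹.
  Combining: Sv⁻¹·Hz·V = (m⁻²·s²) · s⁻¹ · (kg·m²·s⁻³·A⁻¹) = kg·s⁻²·A⁻¹.
Right side:
  Hz = 1/s = s⁻¹ (frequency is cycles per second).
  Ω = V/A (resistance = voltage per current),
      = kg·m²·s⁻³·A⁻².
  H = Wb/A (inductance = flux per current),
      = kg·m²·s⁻²·A⁻².
  So H⁻¹ = kg⁻¹·m⁻²·s²·A².
  Sv = J/kg (equivalent dose = energy per mass),
      = m²·s⁻².
  So Sv⁻¹ = m⁻²·s².
  V = W/A (potential = power per current),
      = kg·m²·s⁻³·A⁻¹.
  W = J/s (power = energy per time),
      = kg·m²·s⁻³.
  So W⁻¹ = kg⁻¹·m⁻²·s³.
  Combining: Hz·Ω·s·H⁻¹·Sv⁻¹·V·W⁻¹ = s⁻¹ · (kg·m²·s⁻³·A⁻²) · s · (kg⁻¹·m⁻²·s²·A²) · (m⁻²·s²) · (kg·m²·s⁻³·A⁻¹) · (kg⁻¹·m⁻²·s³) = m⁻²·s·A⁻¹.
Left is kg·s⁻²·A⁻¹; right is m⁻²·s·A⁻¹ — different.

No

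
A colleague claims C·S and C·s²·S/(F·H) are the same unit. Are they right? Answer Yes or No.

Yes

Left side:
  C = A·s = s·A (charge = current × time).
  S = 1/Ω (conductance is reciprocal resistance),
      = kg⁻¹·m⁻²·s³·A².
  Combining: C·S = (s·A) · (kg⁻¹·m⁻²·s³·A²) = kg⁻¹·m⁻²·s⁴·A³.
Right side:
  F = kg⁻¹·m⁻²·s⁴·A².
  So F⁻¹ = kg·m²·s⁻⁴·A⁻².
  H = kg·m²·s⁻²·A⁻².
  So H⁻¹ = kg⁻¹·m⁻²·s²·A².
  C = s·A.
  S = kg⁻¹·m⁻²·s³·A².
  Combining: F⁻¹·H⁻¹·C·s²·S = (kg·m²·s⁻⁴·A⁻²) · (kg⁻¹·m⁻²·s²·A²) · (s·A) · s² · (kg⁻¹·m⁻²·s³·A²) = kg⁻¹·m⁻²·s⁴·A³.
Both reduce to kg⁻¹·m⁻²·s⁴·A³.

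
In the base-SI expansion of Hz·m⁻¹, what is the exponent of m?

-1

Hz = 1/s = s⁻¹ (frequency is cycles per second).
Combining: Hz·m⁻¹ = s⁻¹ · m⁻¹ = m⁻¹·s⁻¹.
The exponent of m is -1.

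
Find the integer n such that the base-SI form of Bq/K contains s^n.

Bq = 1/s = s⁻¹ (activity is decays per second).
Combining: K⁻¹·Bq = K⁻¹ · s⁻¹ = s⁻¹·K⁻¹.
The exponent of s is -1.

-1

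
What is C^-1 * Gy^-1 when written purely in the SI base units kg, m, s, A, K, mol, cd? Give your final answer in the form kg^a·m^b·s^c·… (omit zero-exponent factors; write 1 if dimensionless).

C = A·s = s·A (charge = current × time).
So C⁻¹ = s⁻¹·A⁻¹.
Gy = J/kg (absorbed dose = energy per mass),
    = m²·s⁻².
So Gy⁻¹ = m⁻²·s².
Combining: C⁻¹·Gy⁻¹ = (s⁻¹·A⁻¹) · (m⁻²·s²) = m⁻²·s·A⁻¹.

m⁻²·s·A⁻¹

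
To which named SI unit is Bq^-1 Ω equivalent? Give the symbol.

H

Bq = s⁻¹.
So Bq⁻¹ = s.
Ω = kg·m²·s⁻³·A⁻².
Combining: Bq⁻¹·Ω = s · (kg·m²·s⁻³·A⁻²) = kg·m²·s⁻²·A⁻².
kg·m²·s⁻²·A⁻² is the base-SI form of the henry.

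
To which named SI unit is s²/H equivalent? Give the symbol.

H = Wb/A (inductance = flux per current),
    = kg·m²·s⁻²·A⁻².
So H⁻¹ = kg⁻¹·m⁻²·s²·A².
Combining: H⁻¹·s² = (kg⁻¹·m⁻²·s²·A²) · s² = kg⁻¹·m⁻²·s⁴·A².
kg⁻¹·m⁻²·s⁴·A² is the base-SI form of the farad.

F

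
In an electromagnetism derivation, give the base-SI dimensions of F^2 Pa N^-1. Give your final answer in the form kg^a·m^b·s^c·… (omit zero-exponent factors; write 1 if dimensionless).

F = kg⁻¹·m⁻²·s⁴·A².
So F² = kg⁻²·m⁻⁴·s⁸·A⁴.
Pa = kg·m⁻¹·s⁻².
N = kg·m·s⁻².
So N⁻¹ = kg⁻¹·m⁻¹·s².
Combining: F²·Pa·N⁻¹ = (kg⁻²·m⁻⁴·s⁸·A⁴) · (kg·m⁻¹·s⁻²) · (kg⁻¹·m⁻¹·s²) = kg⁻²·m⁻⁶·s⁸·A⁴.

kg⁻²·m⁻⁶·s⁸·A⁴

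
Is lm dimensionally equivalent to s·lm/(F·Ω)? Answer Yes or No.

Yes

Left side:
  lm = cd.
Right side:
  F = kg⁻¹·m⁻²·s⁴·A².
  So F⁻¹ = kg·m²·s⁻⁴·A⁻².
  lm = cd.
  Ω = kg·m²·s⁻³·A⁻².
  So Ω⁻¹ = kg⁻¹·m⁻²·s³·A².
  Combining: F⁻¹·s·lm·Ω⁻¹ = (kg·m²·s⁻⁴·A⁻²) · s · cd · (kg⁻¹·m⁻²·s³·A²) = cd.
Both reduce to cd.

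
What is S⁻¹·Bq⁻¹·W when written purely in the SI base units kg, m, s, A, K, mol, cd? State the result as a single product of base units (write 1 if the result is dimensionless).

kg²·m⁴·s⁻⁵·A⁻²

S = 1/Ω (conductance is reciprocal resistance),
    = kg⁻¹·m⁻²·s³·A².
So S⁻¹ = kg·m²·s⁻³·A⁻².
Bq = 1/s = s⁻¹ (activity is decays per second).
So Bq⁻¹ = s.
W = J/s (power = energy per time),
    = kg·m²·s⁻³.
Combining: S⁻¹·Bq⁻¹·W = (kg·m²·s⁻³·A⁻²) · s · (kg·m²·s⁻³) = kg²·m⁴·s⁻⁵·A⁻².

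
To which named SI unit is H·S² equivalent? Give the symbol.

H = kg·m²·s⁻²·A⁻².
S = kg⁻¹·m⁻²·s³·A².
So S² = kg⁻²·m⁻⁴·s⁶·A⁴.
Combining: H·S² = (kg·m²·s⁻²·A⁻²) · (kg⁻²·m⁻⁴·s⁶·A⁴) = kg⁻¹·m⁻²·s⁴·A².
kg⁻¹·m⁻²·s⁴·A² is the base-SI form of the farad.

F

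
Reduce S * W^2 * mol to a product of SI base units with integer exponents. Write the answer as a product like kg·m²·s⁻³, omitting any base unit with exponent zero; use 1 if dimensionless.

S = kg⁻¹·m⁻²·s³·A².
W = kg·m²·s⁻³.
So W² = kg²·m⁴·s⁻⁶.
Combining: S·W²·mol = (kg⁻¹·m⁻²·s³·A²) · (kg²·m⁴·s⁻⁶) · mol = kg·m²·s⁻³·A²·mol.

kg·m²·s⁻³·A²·mol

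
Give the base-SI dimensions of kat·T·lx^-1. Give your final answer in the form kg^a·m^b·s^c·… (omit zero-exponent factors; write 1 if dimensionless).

kat = mol/s = s⁻¹·mol (catalytic activity).
T = Wb/m² (flux density = flux per area),
    = kg·s⁻²·A⁻¹.
lx = lm/m² (illuminance = luminous flux per area),
    = m⁻²·cd.
So lx⁻¹ = m²·cd⁻¹.
Combining: kat·T·lx⁻¹ = (s⁻¹·mol) · (kg·s⁻²·A⁻¹) · (m²·cd⁻¹) = kg·m²·s⁻³·A⁻¹·mol·cd⁻¹.

kg·m²·s⁻³·A⁻¹·mol·cd⁻¹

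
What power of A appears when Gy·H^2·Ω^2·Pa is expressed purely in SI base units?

Gy = J/kg (absorbed dose = energy per mass),
    = m²·s⁻².
H = Wb/A (inductance = flux per current),
    = kg·m²·s⁻²·A⁻².
So H² = kg²·m⁴·s⁻⁴·A⁻⁴.
Ω = V/A (resistance = voltage per current),
    = kg·m²·s⁻³·A⁻².
So Ω² = kg²·m⁴·s⁻⁶·A⁻⁴.
Pa = N/m² (pressure = force per area),
    = kg·m⁻¹·s⁻².
Combining: Gy·H²·Ω²·Pa = (m²·s⁻²) · (kg²·m⁴·s⁻⁴·A⁻⁴) · (kg²·m⁴·s⁻⁶·A⁻⁴) · (kg·m⁻¹·s⁻²) = kg⁵·m⁹·s⁻¹⁴·A⁻⁸.
The exponent of A is -8.

-8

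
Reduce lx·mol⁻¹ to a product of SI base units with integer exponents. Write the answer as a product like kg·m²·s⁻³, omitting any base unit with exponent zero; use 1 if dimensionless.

m⁻²·mol⁻¹·cd

lx = lm/m² (illuminance = luminous flux per area),
    = m⁻²·cd.
Combining: lx·mol⁻¹ = (m⁻²·cd) · mol⁻¹ = m⁻²·mol⁻¹·cd.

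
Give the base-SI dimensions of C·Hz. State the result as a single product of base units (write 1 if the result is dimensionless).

C = s·A.
Hz = s⁻¹.
Combining: C·Hz = (s·A) · s⁻¹ = A.

A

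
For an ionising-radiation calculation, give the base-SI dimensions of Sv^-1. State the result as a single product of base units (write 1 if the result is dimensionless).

Sv = J/kg (equivalent dose = energy per mass),
    = m²·s⁻².
So Sv⁻¹ = m⁻²·s².

m⁻²·s²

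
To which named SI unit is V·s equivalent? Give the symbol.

Wb

V = kg·m²·s⁻³·A⁻¹.
Combining: V·s = (kg·m²·s⁻³·A⁻¹) · s = kg·m²·s⁻²·A⁻¹.
kg·m²·s⁻²·A⁻¹ is the base-SI form of the weber.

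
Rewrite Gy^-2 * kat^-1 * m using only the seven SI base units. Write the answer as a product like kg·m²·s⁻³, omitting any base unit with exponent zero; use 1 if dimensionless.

m⁻³·s⁵·mol⁻¹

Gy = m²·s⁻².
So Gy⁻² = m⁻⁴·s⁴.
kat = s⁻¹·mol.
So kat⁻¹ = s·mol⁻¹.
Combining: Gy⁻²·kat⁻¹·m = (m⁻⁴·s⁴) · (s·mol⁻¹) · m = m⁻³·s⁵·mol⁻¹.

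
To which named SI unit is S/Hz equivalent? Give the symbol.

F

Hz = 1/s = s⁻¹ (frequency is cycles per second).
So Hz⁻¹ = s.
S = 1/Ω (conductance is reciprocal resistance),
    = kg⁻¹·m⁻²·s³·A².
Combining: Hz⁻¹·S = s · (kg⁻¹·m⁻²·s³·A²) = kg⁻¹·m⁻²·s⁴·A².
kg⁻¹·m⁻²·s⁴·A² is the base-SI form of the farad.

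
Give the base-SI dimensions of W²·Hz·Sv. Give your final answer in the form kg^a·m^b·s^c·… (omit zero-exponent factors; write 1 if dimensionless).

kg²·m⁶·s⁻⁹

W = J/s (power = energy per time),
    = kg·m²·s⁻³.
So W² = kg²·m⁴·s⁻⁶.
Hz = 1/s = s⁻¹ (frequency is cycles per second).
Sv = J/kg (equivalent dose = energy per mass),
    = m²·s⁻².
Combining: W²·Hz·Sv = (kg²·m⁴·s⁻⁶) · s⁻¹ · (m²·s⁻²) = kg²·m⁶·s⁻⁹.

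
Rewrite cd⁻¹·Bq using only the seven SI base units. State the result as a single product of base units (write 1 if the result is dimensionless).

s⁻¹·cd⁻¹

Bq = s⁻¹.
Combining: cd⁻¹·Bq = cd⁻¹ · s⁻¹ = s⁻¹·cd⁻¹.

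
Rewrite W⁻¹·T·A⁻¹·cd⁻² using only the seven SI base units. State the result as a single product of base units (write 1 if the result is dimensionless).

W = J/s (power = energy per time),
    = kg·m²·s⁻³.
So W⁻¹ = kg⁻¹·m⁻²·s³.
T = Wb/m² (flux density = flux per area),
    = kg·s⁻²·A⁻¹.
Combining: W⁻¹·T·A⁻¹·cd⁻² = (kg⁻¹·m⁻²·s³) · (kg·s⁻²·A⁻¹) · A⁻¹ · cd⁻² = m⁻²·s·A⁻²·cd⁻².

m⁻²·s·A⁻²·cd⁻²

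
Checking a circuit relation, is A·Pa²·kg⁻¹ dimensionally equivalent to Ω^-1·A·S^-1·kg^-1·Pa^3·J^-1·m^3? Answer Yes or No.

Left side:
  Pa = kg·m⁻¹·s⁻².
  So Pa² = kg²·m⁻²·s⁻⁴.
  Combining: A·Pa²·kg⁻¹ = A · (kg²·m⁻²·s⁻⁴) · kg⁻¹ = kg·m⁻²·s⁻⁴·A.
Right side:
  Ω = V/A (resistance = voltage per current),
      = kg·m²·s⁻³·A⁻².
  So Ω⁻¹ = kg⁻¹·m⁻²·s³·A².
  S = 1/Ω (conductance is reciprocal resistance),
      = kg⁻¹·m⁻²·s³·A².
  So S⁻¹ = kg·m²·s⁻³·A⁻².
  Pa = N/m² (pressure = force per area),
      = kg·m⁻¹·s⁻².
  So Pa³ = kg³·m⁻³·s⁻⁶.
  J = N·m (work = force × distance),
      = kg·m²·s⁻².
  So J⁻¹ = kg⁻¹·m⁻²·s².
  Combining: Ω⁻¹·A·S⁻¹·kg⁻¹·Pa³·J⁻¹·m³ = (kg⁻¹·m⁻²·s³·A²) · A · (kg·m²·s⁻³·A⁻²) · kg⁻¹ · (kg³·m⁻³·s⁻⁶) · (kg⁻¹·m⁻²·s²) · m³ = kg·m⁻²·s⁻⁴·A.
Both reduce to kg·m⁻²·s⁻⁴·A.

Yes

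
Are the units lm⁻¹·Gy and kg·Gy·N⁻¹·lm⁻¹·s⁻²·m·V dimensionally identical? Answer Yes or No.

No

Left side:
  lm = cd·sr = cd (luminous flux; sr is dimensionless).
  So lm⁻¹ = cd⁻¹.
  Gy = J/kg (absorbed dose = energy per mass),
      = m²·s⁻².
  Combining: lm⁻¹·Gy = cd⁻¹ · (m²·s⁻²) = m²·s⁻²·cd⁻¹.
Right side:
  Gy = m²·s⁻².
  N = kg·m·s⁻².
  So N⁻¹ = kg⁻¹·m⁻¹·s².
  lm = cd.
  So lm⁻¹ = cd⁻¹.
  V = kg·m²·s⁻³·A⁻¹.
  Combining: kg·Gy·N⁻¹·lm⁻¹·s⁻²·m·V = kg · (m²·s⁻²) · (kg⁻¹·m⁻¹·s²) · cd⁻¹ · s⁻² · m · (kg·m²·s⁻³·A⁻¹) = kg·m⁴·s⁻⁵·A⁻¹·cd⁻¹.
Left is m²·s⁻²·cd⁻¹; right is kg·m⁴·s⁻⁵·A⁻¹·cd⁻¹ — different.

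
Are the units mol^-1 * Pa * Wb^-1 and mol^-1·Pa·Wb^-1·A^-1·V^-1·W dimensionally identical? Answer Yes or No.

Left side:
  Pa = N/m² (pressure = force per area),
      = kg·m⁻¹·s⁻².
  Wb = V·s (flux: a volt is a weber per second),
      = kg·m²·s⁻²·A⁻¹.
  So Wb⁻¹ = kg⁻¹·m⁻²·s²·A.
  Combining: mol⁻¹·Pa·Wb⁻¹ = mol⁻¹ · (kg·m⁻¹·s⁻²) · (kg⁻¹·m⁻²·s²·A) = m⁻³·A·mol⁻¹.
Right side:
  Pa = N/m² (pressure = force per area),
      = kg·m⁻¹·s⁻².
  Wb = V·s (flux: a volt is a weber per second),
      = kg·m²·s⁻²·A⁻¹.
  So Wb⁻¹ = kg⁻¹·m⁻²·s²·A.
  V = W/A (potential = power per current),
      = kg·m²·s⁻³·A⁻¹.
  So V⁻¹ = kg⁻¹·m⁻²·s³·A.
  W = J/s (power = energy per time),
      = kg·m²·s⁻³.
  Combining: mol⁻¹·Pa·Wb⁻¹·A⁻¹·V⁻¹·W = mol⁻¹ · (kg·m⁻¹·s⁻²) · (kg⁻¹·m⁻²·s²·A) · A⁻¹ · (kg⁻¹·m⁻²·s³·A) · (kg·m²·s⁻³) = m⁻³·A·mol⁻¹.
Both reduce to m⁻³·A·mol⁻¹.

Yes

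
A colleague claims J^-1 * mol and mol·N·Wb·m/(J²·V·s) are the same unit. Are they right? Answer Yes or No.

Left side:
  J = kg·m²·s⁻².
  So J⁻¹ = kg⁻¹·m⁻²·s².
  Combining: J⁻¹·mol = (kg⁻¹·m⁻²·s²) · mol = kg⁻¹·m⁻²·s²·mol.
Right side:
  J = N·m (work = force × distance),
      = kg·m²·s⁻².
  So J⁻² = kg⁻²·m⁻⁴·s⁴.
  N = kg·m/s² = kg·m·s⁻² (force = mass × acceleration).
  V = W/A (potential = power per current),
      = kg·m²·s⁻³·A⁻¹.
  So V⁻¹ = kg⁻¹·m⁻²·s³·A.
  Wb = V·s (flux: a volt is a weber per second),
      = kg·m²·s⁻²·A⁻¹.
  Combining: mol·J⁻²·N·V⁻¹·Wb·m·s⁻¹ = mol · (kg⁻²·m⁻⁴·s⁴) · (kg·m·s⁻²) · (kg⁻¹·m⁻²·s³·A) · (kg·m²·s⁻²·A⁻¹) · m · s⁻¹ = kg⁻¹·m⁻²·s²·mol.
Both reduce to kg⁻¹·m⁻²·s²·mol.

Yes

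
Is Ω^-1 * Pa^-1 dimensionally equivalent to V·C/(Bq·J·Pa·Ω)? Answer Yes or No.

No

Left side:
  Ω = V/A (resistance = voltage per current),
      = kg·m²·s⁻³·A⁻².
  So Ω⁻¹ = kg⁻¹·m⁻²·s³·A².
  Pa = N/m² (pressure = force per area),
      = kg·m⁻¹·s⁻².
  So Pa⁻¹ = kg⁻¹·m·s².
  Combining: Ω⁻¹·Pa⁻¹ = (kg⁻¹·m⁻²·s³·A²) · (kg⁻¹·m·s²) = kg⁻²·m⁻¹·s⁵·A².
Right side:
  Bq = 1/s = s⁻¹ (activity is decays per second).
  So Bq⁻¹ = s.
  J = N·m (work = force × distance),
      = kg·m²·s⁻².
  So J⁻¹ = kg⁻¹·m⁻²·s².
  Pa = N/m² (pressure = force per area),
      = kg·m⁻¹·s⁻².
  So Pa⁻¹ = kg⁻¹·m·s².
  V = W/A (potential = power per current),
      = kg·m²·s⁻³·A⁻¹.
  Ω = V/A (resistance = voltage per current),
      = kg·m²·s⁻³·A⁻².
  So Ω⁻¹ = kg⁻¹·m⁻²·s³·A².
  C = A·s = s·A (charge = current × time).
  Combining: Bq⁻¹·J⁻¹·Pa⁻¹·V·Ω⁻¹·C = s · (kg⁻¹·m⁻²·s²) · (kg⁻¹·m·s²) · (kg·m²·s⁻³·A⁻¹) · (kg⁻¹·m⁻²·s³·A²) · (s·A) = kg⁻²·m⁻¹·s⁶·A².
Left is kg⁻²·m⁻¹·s⁵·A²; right is kg⁻²·m⁻¹·s⁶·A² — different.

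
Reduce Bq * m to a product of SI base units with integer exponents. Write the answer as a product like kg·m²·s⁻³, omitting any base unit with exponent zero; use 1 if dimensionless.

Bq = 1/s = s⁻¹ (activity is decays per second).
Combining: Bq·m = s⁻¹ · m = m·s⁻¹.

m·s⁻¹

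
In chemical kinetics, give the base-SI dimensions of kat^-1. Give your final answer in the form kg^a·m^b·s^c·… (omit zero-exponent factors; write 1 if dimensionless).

s·mol⁻¹

kat = mol/s = s⁻¹·mol (catalytic activity).
So kat⁻¹ = s·mol⁻¹.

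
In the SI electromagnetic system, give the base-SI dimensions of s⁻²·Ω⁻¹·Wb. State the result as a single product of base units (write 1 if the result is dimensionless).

s⁻¹·A

Ω = kg·m²·s⁻³·A⁻².
So Ω⁻¹ = kg⁻¹·m⁻²·s³·A².
Wb = kg·m²·s⁻²·A⁻¹.
Combining: s⁻²·Ω⁻¹·Wb = s⁻² · (kg⁻¹·m⁻²·s³·A²) · (kg·m²·s⁻²·A⁻¹) = s⁻¹·A.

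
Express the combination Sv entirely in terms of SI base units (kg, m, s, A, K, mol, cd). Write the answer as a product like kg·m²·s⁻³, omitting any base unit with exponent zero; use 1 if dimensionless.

m²·s⁻²

Sv = m²·s⁻².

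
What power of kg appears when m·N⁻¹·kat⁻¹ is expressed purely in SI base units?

-1

N = kg·m/s² = kg·m·s⁻² (force = mass × acceleration).
So N⁻¹ = kg⁻¹·m⁻¹·s².
kat = mol/s = s⁻¹·mol (catalytic activity).
So kat⁻¹ = s·mol⁻¹.
Combining: m·N⁻¹·kat⁻¹ = m · (kg⁻¹·m⁻¹·s²) · (s·mol⁻¹) = kg⁻¹·s³·mol⁻¹.
The exponent of kg is -1.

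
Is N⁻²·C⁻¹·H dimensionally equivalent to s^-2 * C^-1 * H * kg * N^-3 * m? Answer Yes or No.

Yes

Left side:
  N = kg·m·s⁻².
  So N⁻² = kg⁻²·m⁻²·s⁴.
  C = s·A.
  So C⁻¹ = s⁻¹·A⁻¹.
  H = kg·m²·s⁻²·A⁻².
  Combining: N⁻²·C⁻¹·H = (kg⁻²·m⁻²·s⁴) · (s⁻¹·A⁻¹) · (kg·m²·s⁻²·A⁻²) = kg⁻¹·s·A⁻³.
Right side:
  C = A·s = s·A (charge = current × time).
  So C⁻¹ = s⁻¹·A⁻¹.
  H = Wb/A (inductance = flux per current),
      = kg·m²·s⁻²·A⁻².
  N = kg·m/s² = kg·m·s⁻² (force = mass × acceleration).
  So N⁻³ = kg⁻³·m⁻³·s⁶.
  Combining: s⁻²·C⁻¹·H·kg·N⁻³·m = s⁻² · (s⁻¹·A⁻¹) · (kg·m²·s⁻²·A⁻²) · kg · (kg⁻³·m⁻³·s⁶) · m = kg⁻¹·s·A⁻³.
Both reduce to kg⁻¹·s·A⁻³.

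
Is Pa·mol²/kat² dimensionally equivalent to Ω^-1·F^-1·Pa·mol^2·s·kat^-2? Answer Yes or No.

Yes

Left side:
  Pa = kg·m⁻¹·s⁻².
  kat = s⁻¹·mol.
  So kat⁻² = s²·mol⁻².
  Combining: Pa·mol²·kat⁻² = (kg·m⁻¹·s⁻²) · mol² · (s²·mol⁻²) = kg·m⁻¹.
Right side:
  Ω = kg·m²·s⁻³·A⁻².
  So Ω⁻¹ = kg⁻¹·m⁻²·s³·A².
  F = kg⁻¹·m⁻²·s⁴·A².
  So F⁻¹ = kg·m²·s⁻⁴·A⁻².
  Pa = kg·m⁻¹·s⁻².
  kat = s⁻¹·mol.
  So kat⁻² = s²·mol⁻².
  Combining: Ω⁻¹·F⁻¹·Pa·mol²·s·kat⁻² = (kg⁻¹·m⁻²·s³·A²) · (kg·m²·s⁻⁴·A⁻²) · (kg·m⁻¹·s⁻²) · mol² · s · (s²·mol⁻²) = kg·m⁻¹.
Both reduce to kg·m⁻¹.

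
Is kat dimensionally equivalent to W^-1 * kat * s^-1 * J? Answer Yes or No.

Yes

Left side:
  kat = mol/s = s⁻¹·mol (catalytic activity).
Right side:
  W = J/s (power = energy per time),
      = kg·m²·s⁻³.
  So W⁻¹ = kg⁻¹·m⁻²·s³.
  kat = mol/s = s⁻¹·mol (catalytic activity).
  J = N·m (work = force × distance),
      = kg·m²·s⁻².
  Combining: W⁻¹·kat·s⁻¹·J = (kg⁻¹·m⁻²·s³) · (s⁻¹·mol) · s⁻¹ · (kg·m²·s⁻²) = s⁻¹·mol.
Both reduce to s⁻¹·mol.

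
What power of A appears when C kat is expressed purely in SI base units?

1

C = A·s = s·A (charge = current × time).
kat = mol/s = s⁻¹·mol (catalytic activity).
Combining: C·kat = (s·A) · (s⁻¹·mol) = A·mol.
The exponent of A is 1.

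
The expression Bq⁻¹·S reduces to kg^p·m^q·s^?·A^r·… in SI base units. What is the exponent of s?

4

Bq = 1/s = s⁻¹ (activity is decays per second).
So Bq⁻¹ = s.
S = 1/Ω (conductance is reciprocal resistance),
    = kg⁻¹·m⁻²·s³·A².
Combining: Bq⁻¹·S = s · (kg⁻¹·m⁻²·s³·A²) = kg⁻¹·m⁻²·s⁴·A².
The exponent of s is 4.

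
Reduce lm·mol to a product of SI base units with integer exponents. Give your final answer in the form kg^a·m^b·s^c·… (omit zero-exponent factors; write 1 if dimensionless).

mol·cd

lm = cd·sr = cd (luminous flux; sr is dimensionless).
Combining: lm·mol = cd · mol = mol·cd.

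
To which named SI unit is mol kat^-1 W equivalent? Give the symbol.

J

kat = mol/s = s⁻¹·mol (catalytic activity).
So kat⁻¹ = s·mol⁻¹.
W = J/s (power = energy per time),
    = kg·m²·s⁻³.
Combining: mol·kat⁻¹·W = mol · (s·mol⁻¹) · (kg·m²·s⁻³) = kg·m²·s⁻².
kg·m²·s⁻² is the base-SI form of the joule.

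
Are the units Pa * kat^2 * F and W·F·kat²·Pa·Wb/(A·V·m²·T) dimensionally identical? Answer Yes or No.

Left side:
  Pa = N/m² (pressure = force per area),
      = kg·m⁻¹·s⁻².
  kat = mol/s = s⁻¹·mol (catalytic activity).
  So kat² = s⁻²·mol².
  F = C/V (capacitance = charge per voltage),
      = A·s/(kg·m²·s⁻³·A⁻¹) (substituting C and V),
      = kg⁻¹·m⁻²·s⁴·A².
  Combining: Pa·kat²·F = (kg·m⁻¹·s⁻²) · (s⁻²·mol²) · (kg⁻¹·m⁻²·s⁴·A²) = m⁻³·A²·mol².
Right side:
  W = J/s (power = energy per time),
      = kg·m²·s⁻³.
  F = C/V (capacitance = charge per voltage),
      = A·s/(kg·m²·s⁻³·A⁻¹) (substituting C and V),
      = kg⁻¹·m⁻²·s⁴·A².
  kat = mol/s = s⁻¹·mol (catalytic activity).
  So kat² = s⁻²·mol².
  V = W/A (potential = power per current),
      = kg·m²·s⁻³·A⁻¹.
  So V⁻¹ = kg⁻¹·m⁻²·s³·A.
  Pa = N/m² (pressure = force per area),
      = kg·m⁻¹·s⁻².
  Wb = V·s (flux: a volt is a weber per second),
      = kg·m²·s⁻²·A⁻¹.
  T = Wb/m² (flux density = flux per area),
      = kg·s⁻²·A⁻¹.
  So T⁻¹ = kg⁻¹·s²·A.
  Combining: W·A⁻¹·F·kat²·V⁻¹·Pa·m⁻²·Wb·T⁻¹ = (kg·m²·s⁻³) · A⁻¹ · (kg⁻¹·m⁻²·s⁴·A²) · (s⁻²·mol²) · (kg⁻¹·m⁻²·s³·A) · (kg·m⁻¹·s⁻²) · m⁻² · (kg·m²·s⁻²·A⁻¹) · (kg⁻¹·s²·A) = m⁻³·A²·mol².
Both reduce to m⁻³·A²·mol².

Yes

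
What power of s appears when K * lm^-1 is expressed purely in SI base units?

lm = cd.
So lm⁻¹ = cd⁻¹.
Combining: K·lm⁻¹ = K · cd⁻¹ = K·cd⁻¹.
The exponent of s is 0.

0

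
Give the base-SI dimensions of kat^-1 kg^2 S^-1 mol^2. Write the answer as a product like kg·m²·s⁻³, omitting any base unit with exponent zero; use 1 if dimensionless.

kat = mol/s = s⁻¹·mol (catalytic activity).
So kat⁻¹ = s·mol⁻¹.
S = 1/Ω (conductance is reciprocal resistance),
    = kg⁻¹·m⁻²·s³·A².
So S⁻¹ = kg·m²·s⁻³·A⁻².
Combining: kat⁻¹·kg²·S⁻¹·mol² = (s·mol⁻¹) · kg² · (kg·m²·s⁻³·A⁻²) · mol² = kg³·m²·s⁻²·A⁻²·mol.

kg³·m²·s⁻²·A⁻²·mol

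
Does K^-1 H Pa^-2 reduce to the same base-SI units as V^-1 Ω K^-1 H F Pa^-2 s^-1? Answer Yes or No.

Left side:
  H = Wb/A (inductance = flux per current),
      = kg·m²·s⁻²·A⁻².
  Pa = N/m² (pressure = force per area),
      = kg·m⁻¹·s⁻².
  So Pa⁻² = kg⁻²·m²·s⁴.
  Combining: K⁻¹·H·Pa⁻² = K⁻¹ · (kg·m²·s⁻²·A⁻²) · (kg⁻²·m²·s⁴) = kg⁻¹·m⁴·s²·A⁻²·K⁻¹.
Right side:
  V = W/A (potential = power per current),
      = kg·m²·s⁻³·A⁻¹.
  So V⁻¹ = kg⁻¹·m⁻²·s³·A.
  Ω = V/A (resistance = voltage per current),
      = kg·m²·s⁻³·A⁻².
  H = Wb/A (inductance = flux per current),
      = kg·m²·s⁻²·A⁻².
  F = C/V (capacitance = charge per voltage),
      = A·s/(kg·m²·s⁻³·A⁻¹) (substituting C and V),
      = kg⁻¹·m⁻²·s⁴·A².
  Pa = N/m² (pressure = force per area),
      = kg·m⁻¹·s⁻².
  So Pa⁻² = kg⁻²·m²·s⁴.
  Combining: V⁻¹·Ω·K⁻¹·H·F·Pa⁻²·s⁻¹ = (kg⁻¹·m⁻²·s³·A) · (kg·m²·s⁻³·A⁻²) · K⁻¹ · (kg·m²·s⁻²·A⁻²) · (kg⁻¹·m⁻²·s⁴·A²) · (kg⁻²·m²·s⁴) · s⁻¹ = kg⁻²·m²·s⁵·A⁻¹·K⁻¹.
Left is kg⁻¹·m⁴·s²·A⁻²·K⁻¹; right is kg⁻²·m²·s⁵·A⁻¹·K⁻¹ — different.

No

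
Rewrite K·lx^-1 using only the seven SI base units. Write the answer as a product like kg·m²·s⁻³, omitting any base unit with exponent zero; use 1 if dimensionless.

lx = m⁻²·cd.
So lx⁻¹ = m²·cd⁻¹.
Combining: K·lx⁻¹ = K · (m²·cd⁻¹) = m²·K·cd⁻¹.

m²·K·cd⁻¹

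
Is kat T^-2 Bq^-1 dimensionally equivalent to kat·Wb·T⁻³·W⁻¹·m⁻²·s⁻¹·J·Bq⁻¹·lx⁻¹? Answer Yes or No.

No

Left side:
  kat = s⁻¹·mol.
  T = kg·s⁻²·A⁻¹.
  So T⁻² = kg⁻²·s⁴·A².
  Bq = s⁻¹.
  So Bq⁻¹ = s.
  Combining: kat·T⁻²·Bq⁻¹ = (s⁻¹·mol) · (kg⁻²·s⁴·A²) · s = kg⁻²·s⁴·A²·mol.
Right side:
  kat = s⁻¹·mol.
  Wb = kg·m²·s⁻²·A⁻¹.
  T = kg·s⁻²·A⁻¹.
  So T⁻³ = kg⁻³·s⁶·A³.
  W = kg·m²·s⁻³.
  So W⁻¹ = kg⁻¹·m⁻²·s³.
  J = kg·m²·s⁻².
  Bq = s⁻¹.
  So Bq⁻¹ = s.
  lx = m⁻²·cd.
  So lx⁻¹ = m²·cd⁻¹.
  Combining: kat·Wb·T⁻³·W⁻¹·m⁻²·s⁻¹·J·Bq⁻¹·lx⁻¹ = (s⁻¹·mol) · (kg·m²·s⁻²·A⁻¹) · (kg⁻³·s⁶·A³) · (kg⁻¹·m⁻²·s³) · m⁻² · s⁻¹ · (kg·m²·s⁻²) · s · (m²·cd⁻¹) = kg⁻²·m²·s⁴·A²·mol·cd⁻¹.
Left is kg⁻²·s⁴·A²·mol; right is kg⁻²·m²·s⁴·A²·mol·cd⁻¹ — different.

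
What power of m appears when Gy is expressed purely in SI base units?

Gy = m²·s⁻².
The exponent of m is 2.

2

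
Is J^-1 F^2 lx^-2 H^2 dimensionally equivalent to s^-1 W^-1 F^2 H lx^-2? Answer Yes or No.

No

Left side:
  J = N·m (work = force × distance),
      = kg·m²·s⁻².
  So J⁻¹ = kg⁻¹·m⁻²·s².
  F = C/V (capacitance = charge per voltage),
      = A·s/(kg·m²·s⁻³·A⁻¹) (substituting C and V),
      = kg⁻¹·m⁻²·s⁴·A².
  So F² = kg⁻²·m⁻⁴·s⁸·A⁴.
  lx = lm/m² (illuminance = luminous flux per area),
      = m⁻²·cd.
  So lx⁻² = m⁴·cd⁻².
  H = Wb/A (inductance = flux per current),
      = kg·m²·s⁻²·A⁻².
  So H² = kg²·m⁴·s⁻⁴·A⁻⁴.
  Combining: J⁻¹·F²·lx⁻²·H² = (kg⁻¹·m⁻²·s²) · (kg⁻²·m⁻⁴·s⁸·A⁴) · (m⁴·cd⁻²) · (kg²·m⁴·s⁻⁴·A⁻⁴) = kg⁻¹·m²·s⁶·cd⁻².
Right side:
  W = J/s (power = energy per time),
      = kg·m²·s⁻³.
  So W⁻¹ = kg⁻¹·m⁻²·s³.
  F = C/V (capacitance = charge per voltage),
      = A·s/(kg·m²·s⁻³·A⁻¹) (substituting C and V),
      = kg⁻¹·m⁻²·s⁴·A².
  So F² = kg⁻²·m⁻⁴·s⁸·A⁴.
  H = Wb/A (inductance = flux per current),
      = kg·m²·s⁻²·A⁻².
  lx = lm/m² (illuminance = luminous flux per area),
      = m⁻²·cd.
  So lx⁻² = m⁴·cd⁻².
  Combining: s⁻¹·W⁻¹·F²·H·lx⁻² = s⁻¹ · (kg⁻¹·m⁻²·s³) · (kg⁻²·m⁻⁴·s⁸·A⁴) · (kg·m²·s⁻²·A⁻²) · (m⁴·cd⁻²) = kg⁻²·s⁸·A²·cd⁻².
Left is kg⁻¹·m²·s⁶·cd⁻²; right is kg⁻²·s⁸·A²·cd⁻² — different.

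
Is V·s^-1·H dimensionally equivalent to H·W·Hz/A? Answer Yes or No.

Left side:
  V = W/A (potential = power per current),
      = kg·m²·s⁻³·A⁻¹.
  H = Wb/A (inductance = flux per current),
      = kg·m²·s⁻²·A⁻².
  Combining: V·s⁻¹·H = (kg·m²·s⁻³·A⁻¹) · s⁻¹ · (kg·m²·s⁻²·A⁻²) = kg²·m⁴·s⁻⁶·A⁻³.
Right side:
  H = Wb/A (inductance = flux per current),
      = kg·m²·s⁻²·A⁻².
  W = J/s (power = energy per time),
      = kg·m²·s⁻³.
  Hz = 1/s = s⁻¹ (frequency is cycles per second).
  Combining: H·A⁻¹·W·Hz = (kg·m²·s⁻²·A⁻²) · A⁻¹ · (kg·m²·s⁻³) · s⁻¹ = kg²·m⁴·s⁻⁶·A⁻³.
Both reduce to kg²·m⁴·s⁻⁶·A⁻³.

Yes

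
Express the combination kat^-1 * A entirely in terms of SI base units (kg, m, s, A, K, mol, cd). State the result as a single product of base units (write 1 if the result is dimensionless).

kat = s⁻¹·mol.
So kat⁻¹ = s·mol⁻¹.
Combining: kat⁻¹·A = (s·mol⁻¹) · A = s·A·mol⁻¹.

s·A·mol⁻¹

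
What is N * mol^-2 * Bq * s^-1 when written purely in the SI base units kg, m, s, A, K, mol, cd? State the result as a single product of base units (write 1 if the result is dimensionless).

kg·m·s⁻⁴·mol⁻²

N = kg·m·s⁻².
Bq = s⁻¹.
Combining: N·mol⁻²·Bq·s⁻¹ = (kg·m·s⁻²) · mol⁻² · s⁻¹ · s⁻¹ = kg·m·s⁻⁴·mol⁻².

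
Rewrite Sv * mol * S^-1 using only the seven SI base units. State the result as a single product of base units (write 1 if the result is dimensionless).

Sv = J/kg (equivalent dose = energy per mass),
    = m²·s⁻².
S = 1/Ω (conductance is reciprocal resistance),
    = kg⁻¹·m⁻²·s³·A².
So S⁻¹ = kg·m²·s⁻³·A⁻².
Combining: Sv·mol·S⁻¹ = (m²·s⁻²) · mol · (kg·m²·s⁻³·A⁻²) = kg·m⁴·s⁻⁵·A⁻²·mol.

kg·m⁴·s⁻⁵·A⁻²·mol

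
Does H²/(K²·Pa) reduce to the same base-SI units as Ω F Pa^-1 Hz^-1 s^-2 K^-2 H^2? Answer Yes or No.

Left side:
  Pa = kg·m⁻¹·s⁻².
  So Pa⁻¹ = kg⁻¹·m·s².
  H = kg·m²·s⁻²·A⁻².
  So H² = kg²·m⁴·s⁻⁴·A⁻⁴.
  Combining: K⁻²·Pa⁻¹·H² = K⁻² · (kg⁻¹·m·s²) · (kg²·m⁴·s⁻⁴·A⁻⁴) = kg·m⁵·s⁻²·A⁻⁴·K⁻².
Right side:
  Ω = V/A (resistance = voltage per current),
      = kg·m²·s⁻³·A⁻².
  F = C/V (capacitance = charge per voltage),
      = A·s/(kg·m²·s⁻³·A⁻¹) (substituting C and V),
      = kg⁻¹·m⁻²·s⁴·A².
  Pa = N/m² (pressure = force per area),
      = kg·m⁻¹·s⁻².
  So Pa⁻¹ = kg⁻¹·m·s².
  Hz = 1/s = s⁻¹ (frequency is cycles per second).
  So Hz⁻¹ = s.
  H = Wb/A (inductance = flux per current),
      = kg·m²·s⁻²·A⁻².
  So H² = kg²·m⁴·s⁻⁴·A⁻⁴.
  Combining: Ω·F·Pa⁻¹·Hz⁻¹·s⁻²·K⁻²·H² = (kg·m²·s⁻³·A⁻²) · (kg⁻¹·m⁻²·s⁴·A²) · (kg⁻¹·m·s²) · s · s⁻² · K⁻² · (kg²·m⁴·s⁻⁴·A⁻⁴) = kg·m⁵·s⁻²·A⁻⁴·K⁻².
Both reduce to kg·m⁵·s⁻²·A⁻⁴·K⁻².

Yes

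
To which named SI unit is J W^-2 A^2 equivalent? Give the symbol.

F

J = N·m (work = force × distance),
    = kg·m²·s⁻².
W = J/s (power = energy per time),
    = kg·m²·s⁻³.
So W⁻² = kg⁻²·m⁻⁴·s⁶.
Combining: J·W⁻²·A² = (kg·m²·s⁻²) · (kg⁻²·m⁻⁴·s⁶) · A² = kg⁻¹·m⁻²·s⁴·A².
kg⁻¹·m⁻²·s⁴·A² is the base-SI form of the farad.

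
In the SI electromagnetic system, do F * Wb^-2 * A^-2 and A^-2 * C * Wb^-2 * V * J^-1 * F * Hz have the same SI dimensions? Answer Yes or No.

No

Left side:
  F = C/V (capacitance = charge per voltage),
      = A·s/(kg·m²·s⁻³·A⁻¹) (substituting C and V),
      = kg⁻¹·m⁻²·s⁴·A².
  Wb = V·s (flux: a volt is a weber per second),
      = kg·m²·s⁻²·A⁻¹.
  So Wb⁻² = kg⁻²·m⁻⁴·s⁴·A².
  Combining: F·Wb⁻²·A⁻² = (kg⁻¹·m⁻²·s⁴·A²) · (kg⁻²·m⁻⁴·s⁴·A²) · A⁻² = kg⁻³·m⁻⁶·s⁸·A².
Right side:
  C = s·A.
  Wb = kg·m²·s⁻²·A⁻¹.
  So Wb⁻² = kg⁻²·m⁻⁴·s⁴·A².
  V = kg·m²·s⁻³·A⁻¹.
  J = kg·m²·s⁻².
  So J⁻¹ = kg⁻¹·m⁻²·s².
  F = kg⁻¹·m⁻²·s⁴·A².
  Hz = s⁻¹.
  Combining: A⁻²·C·Wb⁻²·V·J⁻¹·F·Hz = A⁻² · (s·A) · (kg⁻²·m⁻⁴·s⁴·A²) · (kg·m²·s⁻³·A⁻¹) · (kg⁻¹·m⁻²·s²) · (kg⁻¹·m⁻²·s⁴·A²) · s⁻¹ = kg⁻³·m⁻⁶·s⁷·A².
Left is kg⁻³·m⁻⁶·s⁸·A²; right is kg⁻³·m⁻⁶·s⁷·A² — different.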